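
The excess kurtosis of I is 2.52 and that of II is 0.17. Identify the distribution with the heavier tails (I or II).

Higher excess kurtosis ⇒ heavier tails relative to the normal distribution.
2.52 vs 0.17: the larger is 2.52, so I has heavier tails.

I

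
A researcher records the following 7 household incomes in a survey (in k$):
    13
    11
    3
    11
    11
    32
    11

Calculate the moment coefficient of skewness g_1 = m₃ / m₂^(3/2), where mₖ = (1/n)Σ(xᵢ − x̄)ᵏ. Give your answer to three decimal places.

1.429

x̄ = (13 + 11 + 3 + 11 + 11 + 32 + 11) / 7 = 13.1429
deviations (xᵢ − x̄): -0.1429, -2.1429, -10.1429, -2.1429, -2.1429, 18.8571, -2.1429
Σ(xᵢ − x̄)² = 476.8571 ⇒ m₂ = 476.8571/7 = 68.12245
Σ(xᵢ − x̄)³ = 5622.6122 ⇒ m₃ = 5622.6122/7 = 803.23032
m₂^(3/2) = 68.12245^(1.5) = 562.25766
g_1 = m₃ / m₂^(3/2) = 803.23032 / 562.25766 ≈ 1.429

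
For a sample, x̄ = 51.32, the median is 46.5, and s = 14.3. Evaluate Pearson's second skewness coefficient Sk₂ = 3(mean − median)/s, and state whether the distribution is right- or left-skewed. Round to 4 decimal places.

1.0112, right-skewed

Sk₂ = 3(51.32 − 46.5) / 14.3 = 3 × 4.8200 / 14.3
    = 14.4600 / 14.3 ≈ 1.0112
Sk₂ > 0 ⇒ mean > median ⇒ right-skewed (positive skew).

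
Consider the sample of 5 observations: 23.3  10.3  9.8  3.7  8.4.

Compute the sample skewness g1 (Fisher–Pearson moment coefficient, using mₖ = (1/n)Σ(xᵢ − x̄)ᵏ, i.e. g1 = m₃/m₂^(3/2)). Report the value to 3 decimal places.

x̄ = (23.3 + 10.3 + 9.8 + 3.7 + 8.4) / 5 = 11.1000
deviations (xᵢ − x̄): 12.2000, -0.8000, -1.3000, -7.4000, -2.7000
Σ(xᵢ − x̄)² = 213.2200 ⇒ m₂ = 213.2200/5 = 42.64400
Σ(xᵢ − x̄)³ = 1388.2320 ⇒ m₃ = 1388.2320/5 = 277.64640
m₂^(3/2) = 42.64400^(1.5) = 278.47544
g1 = m₃ / m₂^(3/2) = 277.64640 / 278.47544 ≈ 0.997

0.997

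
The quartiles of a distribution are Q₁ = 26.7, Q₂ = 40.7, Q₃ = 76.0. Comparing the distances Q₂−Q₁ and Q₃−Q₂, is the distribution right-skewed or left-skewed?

Q₂ − Q₁ = 14.0;  Q₃ − Q₂ = 35.3
Q₃ − Q₂ > Q₂ − Q₁ ⇒ the upper half is more spread out ⇒ right-skewed.

right-skewed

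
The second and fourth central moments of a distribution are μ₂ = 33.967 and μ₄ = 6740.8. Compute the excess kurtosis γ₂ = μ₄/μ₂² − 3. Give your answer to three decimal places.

μ₂² = 33.967² = 1153.75709
μ₄/μ₂² = 6740.8 / 1153.75709 = 5.84248
γ₂ = 5.84248 − 3 ≈ 2.842

2.842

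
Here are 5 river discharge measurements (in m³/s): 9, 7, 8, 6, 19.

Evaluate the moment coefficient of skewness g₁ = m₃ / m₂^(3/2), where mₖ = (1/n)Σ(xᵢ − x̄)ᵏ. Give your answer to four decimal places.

x̄ = (9 + 7 + 8 + 6 + 19) / 5 = 9.8000
deviations (xᵢ − x̄): -0.8000, -2.8000, -1.8000, -3.8000, 9.2000
Σ(xᵢ − x̄)² = 110.8000 ⇒ m₂ = 110.8000/5 = 22.16000
Σ(xᵢ − x̄)³ = 695.5200 ⇒ m₃ = 695.5200/5 = 139.10400
m₂^(3/2) = 22.16000^(1.5) = 104.31689
g₁ = m₃ / m₂^(3/2) = 139.10400 / 104.31689 ≈ 1.3335

1.3335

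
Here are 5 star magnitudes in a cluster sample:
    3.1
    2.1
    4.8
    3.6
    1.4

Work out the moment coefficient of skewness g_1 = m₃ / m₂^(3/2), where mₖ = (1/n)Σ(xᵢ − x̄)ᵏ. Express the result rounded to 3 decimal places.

0.148

x̄ = (3.1 + 2.1 + 4.8 + 3.6 + 1.4) / 5 = 3.0000
deviations (xᵢ − x̄): 0.1000, -0.9000, 1.8000, 0.6000, -1.6000
Σ(xᵢ − x̄)² = 6.9800 ⇒ m₂ = 6.9800/5 = 1.39600
Σ(xᵢ − x̄)³ = 1.2240 ⇒ m₃ = 1.2240/5 = 0.24480
m₂^(3/2) = 1.39600^(1.5) = 1.64941
g_1 = m₃ / m₂^(3/2) = 0.24480 / 1.64941 ≈ 0.148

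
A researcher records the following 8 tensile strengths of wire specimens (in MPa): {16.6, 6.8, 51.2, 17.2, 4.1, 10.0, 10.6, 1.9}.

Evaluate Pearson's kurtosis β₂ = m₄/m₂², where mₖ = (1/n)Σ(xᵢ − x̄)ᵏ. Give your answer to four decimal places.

4.8736

x̄ = 14.8000
Σ(xᵢ − x̄)² = 1719.5400 ⇒ m₂ = 214.94250
Σ(xᵢ − x̄)⁴ = 1801300.9362 ⇒ m₄ = 225162.61703
m₂² = 46200.27831
β₂ = m₄/m₂² = 225162.61703 / 46200.27831 ≈ 4.8736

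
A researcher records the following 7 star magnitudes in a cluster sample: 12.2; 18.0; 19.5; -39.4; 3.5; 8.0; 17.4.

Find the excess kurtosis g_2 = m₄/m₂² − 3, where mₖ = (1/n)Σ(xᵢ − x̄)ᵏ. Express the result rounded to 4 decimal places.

x̄ = 5.6000
Σ(xᵢ − x̄)² = 2564.9400 ⇒ m₂ = 366.42000
Σ(xᵢ − x̄)⁴ = 4182935.1186 ⇒ m₄ = 597562.15980
m₂² = 134263.61640
g_2 = m₄/m₂² − 3 = 4.45066 − 3 ≈ 1.4507

1.4507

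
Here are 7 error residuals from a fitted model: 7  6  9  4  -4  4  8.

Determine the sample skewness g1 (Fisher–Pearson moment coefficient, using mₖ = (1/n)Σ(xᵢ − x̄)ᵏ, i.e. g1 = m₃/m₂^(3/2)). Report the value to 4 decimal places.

-1.2857

x̄ = (7 + 6 + 9 + 4 - 4 + 4 + 8) / 7 = 4.8571
deviations (xᵢ − x̄): 2.1429, 1.1429, 4.1429, -0.8571, -8.8571, -0.8571, 3.1429
Σ(xᵢ − x̄)² = 112.8571 ⇒ m₂ = 112.8571/7 = 16.12245
Σ(xᵢ − x̄)³ = -582.6122 ⇒ m₃ = -582.6122/7 = -83.23032
m₂^(3/2) = 16.12245^(1.5) = 64.73610
g1 = m₃ / m₂^(3/2) = -83.23032 / 64.73610 ≈ -1.2857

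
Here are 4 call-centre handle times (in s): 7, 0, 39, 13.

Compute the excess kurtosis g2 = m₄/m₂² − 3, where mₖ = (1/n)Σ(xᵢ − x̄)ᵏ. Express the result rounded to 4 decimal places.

x̄ = 14.7500
Σ(xᵢ − x̄)² = 868.7500 ⇒ m₂ = 217.18750
Σ(xᵢ − x̄)⁴ = 396767.8281 ⇒ m₄ = 99191.95703
m₂² = 47170.41016
g2 = m₄/m₂² − 3 = 2.10284 − 3 ≈ -0.8972

-0.8972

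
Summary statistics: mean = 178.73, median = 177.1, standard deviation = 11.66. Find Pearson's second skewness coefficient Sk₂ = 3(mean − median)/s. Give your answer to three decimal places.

Sk₂ = 3(178.73 − 177.1) / 11.66 = 3 × 1.6300 / 11.66
    = 4.8900 / 11.66 ≈ 0.419

0.419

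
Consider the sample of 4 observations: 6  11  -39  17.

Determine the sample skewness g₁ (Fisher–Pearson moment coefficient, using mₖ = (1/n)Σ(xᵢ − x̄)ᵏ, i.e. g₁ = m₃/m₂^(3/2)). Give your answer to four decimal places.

x̄ = (6 + 11 - 39 + 17) / 4 = -1.2500
deviations (xᵢ − x̄): 7.2500, 12.2500, -37.7500, 18.2500
Σ(xᵢ − x̄)² = 1960.7500 ⇒ m₂ = 1960.7500/4 = 490.18750
Σ(xᵢ − x̄)³ = -45498.3750 ⇒ m₃ = -45498.3750/4 = -11374.59375
m₂^(3/2) = 490.18750^(1.5) = 10852.83870
g₁ = m₃ / m₂^(3/2) = -11374.59375 / 10852.83870 ≈ -1.0481

-1.0481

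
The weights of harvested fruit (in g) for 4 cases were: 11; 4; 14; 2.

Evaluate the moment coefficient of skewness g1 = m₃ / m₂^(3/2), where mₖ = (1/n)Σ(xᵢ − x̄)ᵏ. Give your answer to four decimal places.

x̄ = (11 + 4 + 14 + 2) / 4 = 7.7500
deviations (xᵢ − x̄): 3.2500, -3.7500, 6.2500, -5.7500
Σ(xᵢ − x̄)² = 96.7500 ⇒ m₂ = 96.7500/4 = 24.18750
Σ(xᵢ − x̄)³ = 35.6250 ⇒ m₃ = 35.6250/4 = 8.90625
m₂^(3/2) = 24.18750^(1.5) = 118.95603
g1 = m₃ / m₂^(3/2) = 8.90625 / 118.95603 ≈ 0.0749

0.0749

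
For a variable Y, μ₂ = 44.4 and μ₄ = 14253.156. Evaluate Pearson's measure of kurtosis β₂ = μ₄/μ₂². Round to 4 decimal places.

7.2301

μ₂² = 44.4² = 1971.36000
μ₄/μ₂² = 14253.156 / 1971.36000 = 7.23011
β₂ ≈ 7.2301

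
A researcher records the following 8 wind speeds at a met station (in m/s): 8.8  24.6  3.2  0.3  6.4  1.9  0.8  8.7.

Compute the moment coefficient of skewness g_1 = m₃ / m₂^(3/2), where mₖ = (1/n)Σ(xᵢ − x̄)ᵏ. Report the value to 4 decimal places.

1.5179

x̄ = (8.8 + 24.6 + 3.2 + 0.3 + 6.4 + 1.9 + 0.8 + 8.7) / 8 = 6.8375
deviations (xᵢ − x̄): 1.9625, 17.7625, -3.6375, -6.5375, -0.4375, -4.9375, -6.0375, 1.8625
Σ(xᵢ − x̄)² = 439.8188 ⇒ m₂ = 439.8188/8 = 54.97734
Σ(xᵢ − x̄)³ = 4950.1370 ⇒ m₃ = 4950.1370/8 = 618.76712
m₂^(3/2) = 54.97734^(1.5) = 407.63891
g_1 = m₃ / m₂^(3/2) = 618.76712 / 407.63891 ≈ 1.5179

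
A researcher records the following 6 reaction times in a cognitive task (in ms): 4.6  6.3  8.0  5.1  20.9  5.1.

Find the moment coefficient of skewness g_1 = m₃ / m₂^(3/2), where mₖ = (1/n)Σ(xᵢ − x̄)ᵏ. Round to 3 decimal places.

x̄ = (4.6 + 6.3 + 8.0 + 5.1 + 20.9 + 5.1) / 6 = 8.3333
deviations (xᵢ − x̄): -3.7333, -2.0333, -0.3333, -3.2333, 12.5667, -3.2333
Σ(xᵢ − x̄)² = 197.0133 ⇒ m₂ = 197.0133/6 = 32.83556
Σ(xᵢ − x̄)³ = 1856.4584 ⇒ m₃ = 1856.4584/6 = 309.40974
m₂^(3/2) = 32.83556^(1.5) = 188.15534
g_1 = m₃ / m₂^(3/2) = 309.40974 / 188.15534 ≈ 1.644

1.644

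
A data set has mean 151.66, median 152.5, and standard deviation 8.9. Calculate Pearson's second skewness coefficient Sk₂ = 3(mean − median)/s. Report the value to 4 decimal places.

-0.2831

Sk₂ = 3(151.66 − 152.5) / 8.9 = 3 × -0.8400 / 8.9
    = -2.5200 / 8.9 ≈ -0.2831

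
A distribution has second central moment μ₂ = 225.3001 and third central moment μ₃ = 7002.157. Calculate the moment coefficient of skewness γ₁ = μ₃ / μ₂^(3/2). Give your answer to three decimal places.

2.071

σ = √μ₂ = √225.3001 = 15.01000
σ³ = μ₂^(3/2) = 3381.75450
γ₁ = μ₃/σ³ = 7002.157 / 3381.75450 ≈ 2.071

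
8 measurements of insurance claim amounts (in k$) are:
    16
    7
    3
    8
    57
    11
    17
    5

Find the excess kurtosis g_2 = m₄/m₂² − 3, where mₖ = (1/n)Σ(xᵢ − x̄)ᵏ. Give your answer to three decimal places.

x̄ = 15.5000
Σ(xᵢ − x̄)² = 2140.0000 ⇒ m₂ = 267.50000
Σ(xᵢ − x̄)⁴ = 3011513.5000 ⇒ m₄ = 376439.18750
m₂² = 71556.25000
g_2 = m₄/m₂² − 3 = 5.26075 − 3 ≈ 2.261

2.261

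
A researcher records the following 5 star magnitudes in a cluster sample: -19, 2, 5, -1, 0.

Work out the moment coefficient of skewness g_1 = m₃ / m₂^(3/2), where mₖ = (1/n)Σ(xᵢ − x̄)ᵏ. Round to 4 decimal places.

x̄ = (-19 + 2 + 5 - 1 + 0) / 5 = -2.6000
deviations (xᵢ − x̄): -16.4000, 4.6000, 7.6000, 1.6000, 2.6000
Σ(xᵢ − x̄)² = 357.2000 ⇒ m₂ = 357.2000/5 = 71.44000
Σ(xᵢ − x̄)³ = -3852.9600 ⇒ m₃ = -3852.9600/5 = -770.59200
m₂^(3/2) = 71.44000^(1.5) = 603.82650
g_1 = m₃ / m₂^(3/2) = -770.59200 / 603.82650 ≈ -1.2762

-1.2762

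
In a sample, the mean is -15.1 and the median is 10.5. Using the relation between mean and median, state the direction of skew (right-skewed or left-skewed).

mean − median = -15.1 − 10.5 = -25.6
mean < median ⇒ the longer tail is on the left ⇒ left-skewed (negatively skewed).

left-skewed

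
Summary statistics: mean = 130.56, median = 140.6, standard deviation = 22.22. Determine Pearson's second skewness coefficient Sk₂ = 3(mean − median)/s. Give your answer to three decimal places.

-1.356

Sk₂ = 3(130.56 − 140.6) / 22.22 = 3 × -10.0400 / 22.22
    = -30.1200 / 22.22 ≈ -1.356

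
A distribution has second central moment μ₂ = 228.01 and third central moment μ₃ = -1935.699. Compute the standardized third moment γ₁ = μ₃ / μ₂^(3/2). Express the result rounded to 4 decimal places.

-0.5622

σ = √μ₂ = √228.01 = 15.10000
σ³ = μ₂^(3/2) = 3442.95100
γ₁ = μ₃/σ³ = -1935.699 / 3442.95100 ≈ -0.5622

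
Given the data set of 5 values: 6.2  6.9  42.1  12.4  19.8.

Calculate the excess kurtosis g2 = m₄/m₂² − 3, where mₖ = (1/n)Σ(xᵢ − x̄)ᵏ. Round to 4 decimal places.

x̄ = 17.4800
Σ(xᵢ − x̄)² = 876.5080 ⇒ m₂ = 175.30160
Σ(xᵢ − x̄)⁴ = 396825.3422 ⇒ m₄ = 79365.06845
m₂² = 30730.65096
g2 = m₄/m₂² − 3 = 2.58260 − 3 ≈ -0.4174

-0.4174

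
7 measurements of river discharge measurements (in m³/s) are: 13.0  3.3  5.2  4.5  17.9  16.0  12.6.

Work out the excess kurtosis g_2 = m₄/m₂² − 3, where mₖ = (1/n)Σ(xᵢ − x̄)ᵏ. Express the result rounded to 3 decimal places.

-1.640

x̄ = 10.3571
Σ(xᵢ − x̄)² = 211.4571 ⇒ m₂ = 30.20816
Σ(xᵢ − x̄)⁴ = 8689.6287 ⇒ m₄ = 1241.37553
m₂² = 912.53313
g_2 = m₄/m₂² − 3 = 1.36036 − 3 ≈ -1.640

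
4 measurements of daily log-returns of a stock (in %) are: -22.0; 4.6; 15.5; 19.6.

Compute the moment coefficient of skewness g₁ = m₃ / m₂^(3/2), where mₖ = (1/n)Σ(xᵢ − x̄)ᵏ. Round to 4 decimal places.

x̄ = (-22.0 + 4.6 + 15.5 + 19.6) / 4 = 4.4250
deviations (xᵢ − x̄): -26.4250, 0.1750, 11.0750, 15.1750
Σ(xᵢ − x̄)² = 1051.2475 ⇒ m₂ = 1051.2475/4 = 262.81188
Σ(xᵢ − x̄)³ = -13599.1406 ⇒ m₃ = -13599.1406/4 = -3399.78516
m₂^(3/2) = 262.81188^(1.5) = 4260.56776
g₁ = m₃ / m₂^(3/2) = -3399.78516 / 4260.56776 ≈ -0.7980

-0.7980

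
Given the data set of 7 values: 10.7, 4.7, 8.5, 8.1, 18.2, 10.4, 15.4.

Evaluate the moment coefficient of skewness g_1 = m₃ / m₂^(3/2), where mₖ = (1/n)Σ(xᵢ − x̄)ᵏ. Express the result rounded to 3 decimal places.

0.416

x̄ = (10.7 + 4.7 + 8.5 + 8.1 + 18.2 + 10.4 + 15.4) / 7 = 10.8571
deviations (xᵢ − x̄): -0.1571, -6.1571, -2.3571, -2.7571, 7.3429, -0.4571, 4.5429
Σ(xᵢ − x̄)² = 125.8571 ⇒ m₂ = 125.8571/7 = 17.97959
Σ(xᵢ − x̄)³ = 222.0872 ⇒ m₃ = 222.0872/7 = 31.72674
m₂^(3/2) = 17.97959^(1.5) = 76.23769
g_1 = m₃ / m₂^(3/2) = 31.72674 / 76.23769 ≈ 0.416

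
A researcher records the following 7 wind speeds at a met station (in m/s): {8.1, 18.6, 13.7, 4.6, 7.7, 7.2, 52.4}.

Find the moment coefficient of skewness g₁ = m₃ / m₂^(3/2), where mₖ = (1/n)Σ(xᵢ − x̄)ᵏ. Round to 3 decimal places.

1.728

x̄ = (8.1 + 18.6 + 13.7 + 4.6 + 7.7 + 7.2 + 52.4) / 7 = 16.0429
deviations (xᵢ − x̄): -7.9429, 2.5571, -2.3429, -11.4429, -8.3429, -8.8429, 36.3571
Σ(xᵢ − x̄)² = 1675.6971 ⇒ m₂ = 1675.6971/7 = 239.38531
Σ(xᵢ − x̄)³ = 44790.6637 ⇒ m₃ = 44790.6637/7 = 6398.66624
m₂^(3/2) = 239.38531^(1.5) = 3703.78897
g₁ = m₃ / m₂^(3/2) = 6398.66624 / 3703.78897 ≈ 1.728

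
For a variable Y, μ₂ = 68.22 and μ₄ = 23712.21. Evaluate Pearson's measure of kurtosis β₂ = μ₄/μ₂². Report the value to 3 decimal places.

5.095

μ₂² = 68.22² = 4653.96840
μ₄/μ₂² = 23712.21 / 4653.96840 = 5.09505
β₂ ≈ 5.095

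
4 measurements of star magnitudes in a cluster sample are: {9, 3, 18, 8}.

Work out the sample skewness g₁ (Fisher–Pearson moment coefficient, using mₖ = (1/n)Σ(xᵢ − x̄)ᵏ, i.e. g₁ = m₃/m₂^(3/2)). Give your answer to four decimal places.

x̄ = (9 + 3 + 18 + 8) / 4 = 9.5000
deviations (xᵢ − x̄): -0.5000, -6.5000, 8.5000, -1.5000
Σ(xᵢ − x̄)² = 117.0000 ⇒ m₂ = 117.0000/4 = 29.25000
Σ(xᵢ − x̄)³ = 336.0000 ⇒ m₃ = 336.0000/4 = 84.00000
m₂^(3/2) = 29.25000^(1.5) = 158.19356
g₁ = m₃ / m₂^(3/2) = 84.00000 / 158.19356 ≈ 0.5310

0.5310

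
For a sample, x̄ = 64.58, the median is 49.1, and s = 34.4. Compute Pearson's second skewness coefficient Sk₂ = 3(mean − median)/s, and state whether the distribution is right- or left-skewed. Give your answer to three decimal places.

1.350, right-skewed

Sk₂ = 3(64.58 − 49.1) / 34.4 = 3 × 15.4800 / 34.4
    = 46.4400 / 34.4 ≈ 1.350
Sk₂ > 0 ⇒ mean > median ⇒ right-skewed (positive skew).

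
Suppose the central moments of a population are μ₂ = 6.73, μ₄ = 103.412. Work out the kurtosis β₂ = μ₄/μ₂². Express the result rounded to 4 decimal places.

2.2832

μ₂² = 6.73² = 45.29290
μ₄/μ₂² = 103.412 / 45.29290 = 2.28318
β₂ ≈ 2.2832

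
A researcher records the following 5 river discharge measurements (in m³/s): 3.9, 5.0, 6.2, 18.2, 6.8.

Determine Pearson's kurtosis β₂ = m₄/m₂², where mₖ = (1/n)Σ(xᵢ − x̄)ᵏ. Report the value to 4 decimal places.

x̄ = 8.0200
Σ(xᵢ − x̄)² = 134.5280 ⇒ m₂ = 26.90560
Σ(xᵢ − x̄)⁴ = 11124.1736 ⇒ m₄ = 2224.83472
m₂² = 723.91131
β₂ = m₄/m₂² = 2224.83472 / 723.91131 ≈ 3.0734

3.0734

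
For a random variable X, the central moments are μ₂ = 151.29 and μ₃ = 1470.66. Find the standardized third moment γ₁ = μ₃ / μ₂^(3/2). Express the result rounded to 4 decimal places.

σ = √μ₂ = √151.29 = 12.30000
σ³ = μ₂^(3/2) = 1860.86700
γ₁ = μ₃/σ³ = 1470.66 / 1860.86700 ≈ 0.7903

0.7903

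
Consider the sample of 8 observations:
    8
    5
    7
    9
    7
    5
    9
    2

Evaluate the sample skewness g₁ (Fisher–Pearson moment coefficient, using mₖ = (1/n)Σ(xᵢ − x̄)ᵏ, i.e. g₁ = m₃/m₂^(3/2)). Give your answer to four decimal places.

x̄ = (8 + 5 + 7 + 9 + 7 + 5 + 9 + 2) / 8 = 6.5000
deviations (xᵢ − x̄): 1.5000, -1.5000, 0.5000, 2.5000, 0.5000, -1.5000, 2.5000, -4.5000
Σ(xᵢ − x̄)² = 40.0000 ⇒ m₂ = 40.0000/8 = 5.00000
Σ(xᵢ − x̄)³ = -63.0000 ⇒ m₃ = -63.0000/8 = -7.87500
m₂^(3/2) = 5.00000^(1.5) = 11.18034
g₁ = m₃ / m₂^(3/2) = -7.87500 / 11.18034 ≈ -0.7044

-0.7044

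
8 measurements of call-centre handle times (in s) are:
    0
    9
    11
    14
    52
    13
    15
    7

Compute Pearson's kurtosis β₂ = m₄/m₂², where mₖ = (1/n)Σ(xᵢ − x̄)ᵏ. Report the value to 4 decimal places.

5.1887

x̄ = 15.1250
Σ(xᵢ − x̄)² = 1714.8750 ⇒ m₂ = 214.35938
Σ(xᵢ − x̄)⁴ = 1907373.2754 ⇒ m₄ = 238421.65942
m₂² = 45949.94165
β₂ = m₄/m₂² = 238421.65942 / 45949.94165 ≈ 5.1887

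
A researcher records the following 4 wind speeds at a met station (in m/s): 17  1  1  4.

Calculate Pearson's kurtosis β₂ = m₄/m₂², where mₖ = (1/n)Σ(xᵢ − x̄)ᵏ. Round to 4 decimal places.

x̄ = 5.7500
Σ(xᵢ − x̄)² = 174.7500 ⇒ m₂ = 43.68750
Σ(xᵢ − x̄)⁴ = 17045.5781 ⇒ m₄ = 4261.39453
m₂² = 1908.59766
β₂ = m₄/m₂² = 4261.39453 / 1908.59766 ≈ 2.2327

2.2327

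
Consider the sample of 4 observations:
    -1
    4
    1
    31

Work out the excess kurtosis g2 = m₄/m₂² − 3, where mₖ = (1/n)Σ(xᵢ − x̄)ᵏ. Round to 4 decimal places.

x̄ = 8.7500
Σ(xᵢ − x̄)² = 672.7500 ⇒ m₂ = 168.18750
Σ(xᵢ − x̄)⁴ = 258240.3281 ⇒ m₄ = 64560.08203
m₂² = 28287.03516
g2 = m₄/m₂² − 3 = 2.28232 − 3 ≈ -0.7177

-0.7177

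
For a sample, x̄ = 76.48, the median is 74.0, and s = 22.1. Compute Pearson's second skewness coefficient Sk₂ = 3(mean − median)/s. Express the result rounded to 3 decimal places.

0.337

Sk₂ = 3(76.48 − 74.0) / 22.1 = 3 × 2.4800 / 22.1
    = 7.4400 / 22.1 ≈ 0.337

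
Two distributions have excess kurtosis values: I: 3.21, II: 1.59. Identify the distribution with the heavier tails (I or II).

Higher excess kurtosis ⇒ heavier tails relative to the normal distribution.
3.21 vs 1.59: the larger is 3.21, so I has heavier tails.

I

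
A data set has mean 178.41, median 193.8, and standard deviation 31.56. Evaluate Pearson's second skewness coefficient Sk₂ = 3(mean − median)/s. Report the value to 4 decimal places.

Sk₂ = 3(178.41 − 193.8) / 31.56 = 3 × -15.3900 / 31.56
    = -46.1700 / 31.56 ≈ -1.4629

-1.4629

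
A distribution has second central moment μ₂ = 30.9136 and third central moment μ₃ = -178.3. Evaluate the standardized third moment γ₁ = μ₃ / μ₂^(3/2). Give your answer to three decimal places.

σ = √μ₂ = √30.9136 = 5.56000
σ³ = μ₂^(3/2) = 171.87962
γ₁ = μ₃/σ³ = -178.3 / 171.87962 ≈ -1.037

-1.037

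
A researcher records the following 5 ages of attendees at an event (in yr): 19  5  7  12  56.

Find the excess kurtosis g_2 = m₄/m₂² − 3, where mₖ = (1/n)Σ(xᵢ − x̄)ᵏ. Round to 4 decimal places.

x̄ = 19.8000
Σ(xᵢ − x̄)² = 1754.8000 ⇒ m₂ = 350.96000
Σ(xᵢ − x̄)⁴ = 1795776.9760 ⇒ m₄ = 359155.39520
m₂² = 123172.92160
g_2 = m₄/m₂² − 3 = 2.91586 − 3 ≈ -0.0841

-0.0841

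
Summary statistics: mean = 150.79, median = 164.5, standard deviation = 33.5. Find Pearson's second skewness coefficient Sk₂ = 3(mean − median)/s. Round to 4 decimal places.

-1.2278

Sk₂ = 3(150.79 − 164.5) / 33.5 = 3 × -13.7100 / 33.5
    = -41.1300 / 33.5 ≈ -1.2278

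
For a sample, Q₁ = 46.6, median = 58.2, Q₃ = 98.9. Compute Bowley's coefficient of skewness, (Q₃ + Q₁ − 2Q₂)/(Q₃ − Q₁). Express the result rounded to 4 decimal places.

numerator: Q₃ + Q₁ − 2Q₂ = 98.9 + 46.6 − 2×58.2 = 29.1000
denominator: Q₃ − Q₁ = 98.9 − 46.6 = 52.3000
Bowley skewness = 29.1000 / 52.3000 ≈ 0.5564

0.5564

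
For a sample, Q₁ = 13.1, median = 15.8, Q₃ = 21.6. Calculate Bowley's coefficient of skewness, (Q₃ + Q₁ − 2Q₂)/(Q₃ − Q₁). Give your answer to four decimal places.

numerator: Q₃ + Q₁ − 2Q₂ = 21.6 + 13.1 − 2×15.8 = 3.1000
denominator: Q₃ − Q₁ = 21.6 − 13.1 = 8.5000
Bowley skewness = 3.1000 / 8.5000 ≈ 0.3647

0.3647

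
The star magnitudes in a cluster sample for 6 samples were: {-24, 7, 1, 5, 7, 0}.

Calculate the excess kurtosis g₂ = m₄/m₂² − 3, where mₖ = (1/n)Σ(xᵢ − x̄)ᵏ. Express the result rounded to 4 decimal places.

x̄ = -0.6667
Σ(xᵢ − x̄)² = 697.3333 ⇒ m₂ = 116.22222
Σ(xᵢ − x̄)⁴ = 304368.4444 ⇒ m₄ = 50728.07407
m₂² = 13507.60494
g₂ = m₄/m₂² − 3 = 3.75552 − 3 ≈ 0.7555

0.7555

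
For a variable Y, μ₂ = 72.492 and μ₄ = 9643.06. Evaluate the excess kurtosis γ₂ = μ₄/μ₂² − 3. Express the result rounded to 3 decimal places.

-1.165

μ₂² = 72.492² = 5255.09006
μ₄/μ₂² = 9643.06 / 5255.09006 = 1.83499
γ₂ = 1.83499 − 3 ≈ -1.165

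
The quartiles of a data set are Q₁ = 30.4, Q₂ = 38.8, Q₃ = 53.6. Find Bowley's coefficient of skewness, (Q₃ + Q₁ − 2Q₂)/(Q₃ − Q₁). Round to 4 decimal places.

0.2759

numerator: Q₃ + Q₁ − 2Q₂ = 53.6 + 30.4 − 2×38.8 = 6.4000
denominator: Q₃ − Q₁ = 53.6 − 30.4 = 23.2000
Bowley skewness = 6.4000 / 23.2000 ≈ 0.2759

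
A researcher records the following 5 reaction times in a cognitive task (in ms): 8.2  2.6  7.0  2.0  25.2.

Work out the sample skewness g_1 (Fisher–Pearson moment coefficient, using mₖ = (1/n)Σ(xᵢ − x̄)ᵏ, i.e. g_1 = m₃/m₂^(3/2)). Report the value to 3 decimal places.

1.206

x̄ = (8.2 + 2.6 + 7.0 + 2.0 + 25.2) / 5 = 9.0000
deviations (xᵢ − x̄): -0.8000, -6.4000, -2.0000, -7.0000, 16.2000
Σ(xᵢ − x̄)² = 357.0400 ⇒ m₂ = 357.0400/5 = 71.40800
Σ(xᵢ − x̄)³ = 3637.8720 ⇒ m₃ = 3637.8720/5 = 727.57440
m₂^(3/2) = 71.40800^(1.5) = 603.42084
g_1 = m₃ / m₂^(3/2) = 727.57440 / 603.42084 ≈ 1.206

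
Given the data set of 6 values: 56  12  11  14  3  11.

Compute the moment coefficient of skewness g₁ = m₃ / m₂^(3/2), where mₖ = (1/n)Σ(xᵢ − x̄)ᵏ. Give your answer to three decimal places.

1.624

x̄ = (56 + 12 + 11 + 14 + 3 + 11) / 6 = 17.8333
deviations (xᵢ − x̄): 38.1667, -5.8333, -6.8333, -3.8333, -14.8333, -6.8333
Σ(xᵢ − x̄)² = 1818.8333 ⇒ m₂ = 1818.8333/6 = 303.13889
Σ(xᵢ − x̄)³ = 51440.4444 ⇒ m₃ = 51440.4444/6 = 8573.40741
m₂^(3/2) = 303.13889^(1.5) = 5277.91609
g₁ = m₃ / m₂^(3/2) = 8573.40741 / 5277.91609 ≈ 1.624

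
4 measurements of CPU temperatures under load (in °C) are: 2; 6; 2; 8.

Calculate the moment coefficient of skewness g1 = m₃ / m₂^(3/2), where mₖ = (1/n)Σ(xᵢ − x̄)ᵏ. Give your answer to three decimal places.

x̄ = (2 + 6 + 2 + 8) / 4 = 4.5000
deviations (xᵢ − x̄): -2.5000, 1.5000, -2.5000, 3.5000
Σ(xᵢ − x̄)² = 27.0000 ⇒ m₂ = 27.0000/4 = 6.75000
Σ(xᵢ − x̄)³ = 15.0000 ⇒ m₃ = 15.0000/4 = 3.75000
m₂^(3/2) = 6.75000^(1.5) = 17.53701
g1 = m₃ / m₂^(3/2) = 3.75000 / 17.53701 ≈ 0.214

0.214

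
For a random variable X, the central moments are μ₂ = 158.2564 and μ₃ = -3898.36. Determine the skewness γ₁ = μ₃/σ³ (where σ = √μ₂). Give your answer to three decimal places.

σ = √μ₂ = √158.2564 = 12.58000
σ³ = μ₂^(3/2) = 1990.86551
γ₁ = μ₃/σ³ = -3898.36 / 1990.86551 ≈ -1.958

-1.958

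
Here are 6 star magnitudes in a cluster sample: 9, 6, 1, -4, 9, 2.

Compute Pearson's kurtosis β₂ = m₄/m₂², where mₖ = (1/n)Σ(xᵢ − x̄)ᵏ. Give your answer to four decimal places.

1.8536

x̄ = 3.8333
Σ(xᵢ − x̄)² = 130.8333 ⇒ m₂ = 21.80556
Σ(xᵢ − x̄)⁴ = 5288.1528 ⇒ m₄ = 881.35880
m₂² = 475.48225
β₂ = m₄/m₂² = 881.35880 / 475.48225 ≈ 1.8536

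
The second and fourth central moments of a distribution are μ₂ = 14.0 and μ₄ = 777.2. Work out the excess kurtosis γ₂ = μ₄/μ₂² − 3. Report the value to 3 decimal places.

μ₂² = 14.0² = 196.00000
μ₄/μ₂² = 777.2 / 196.00000 = 3.96531
γ₂ = 3.96531 − 3 ≈ 0.965

0.965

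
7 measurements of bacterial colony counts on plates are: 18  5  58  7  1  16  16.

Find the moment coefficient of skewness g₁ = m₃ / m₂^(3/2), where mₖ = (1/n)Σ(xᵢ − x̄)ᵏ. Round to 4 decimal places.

1.5618

x̄ = (18 + 5 + 58 + 7 + 1 + 16 + 16) / 7 = 17.2857
deviations (xᵢ − x̄): 0.7143, -12.2857, 40.7143, -10.2857, -16.2857, -1.2857, -1.2857
Σ(xᵢ − x̄)² = 2183.4286 ⇒ m₂ = 2183.4286/7 = 311.91837
Σ(xᵢ − x̄)³ = 60224.3265 ⇒ m₃ = 60224.3265/7 = 8603.47522
m₂^(3/2) = 311.91837^(1.5) = 5508.85604
g₁ = m₃ / m₂^(3/2) = 8603.47522 / 5508.85604 ≈ 1.5618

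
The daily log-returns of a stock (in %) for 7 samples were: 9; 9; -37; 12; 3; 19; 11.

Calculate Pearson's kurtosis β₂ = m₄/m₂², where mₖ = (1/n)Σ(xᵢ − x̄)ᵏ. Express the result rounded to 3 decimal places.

x̄ = 3.7143
Σ(xᵢ − x̄)² = 2069.4286 ⇒ m₂ = 295.63265
Σ(xᵢ − x̄)⁴ = 2811499.7376 ⇒ m₄ = 401642.81966
m₂² = 87398.66556
β₂ = m₄/m₂² = 401642.81966 / 87398.66556 ≈ 4.596

4.596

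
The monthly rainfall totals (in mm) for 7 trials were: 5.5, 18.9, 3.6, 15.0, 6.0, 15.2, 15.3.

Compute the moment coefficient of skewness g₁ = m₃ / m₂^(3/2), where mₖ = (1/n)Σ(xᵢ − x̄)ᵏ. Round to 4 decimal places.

x̄ = (5.5 + 18.9 + 3.6 + 15.0 + 6.0 + 15.2 + 15.3) / 7 = 11.3571
deviations (xᵢ − x̄): -5.8571, 7.5429, -7.7571, 3.6429, -5.3571, 3.8429, 3.9429
Σ(xᵢ − x̄)² = 223.6571 ⇒ m₂ = 223.6571/7 = 31.95102
Σ(xᵢ − x̄)³ = -225.9165 ⇒ m₃ = -225.9165/7 = -32.27379
m₂^(3/2) = 31.95102^(1.5) = 180.60389
g₁ = m₃ / m₂^(3/2) = -32.27379 / 180.60389 ≈ -0.1787

-0.1787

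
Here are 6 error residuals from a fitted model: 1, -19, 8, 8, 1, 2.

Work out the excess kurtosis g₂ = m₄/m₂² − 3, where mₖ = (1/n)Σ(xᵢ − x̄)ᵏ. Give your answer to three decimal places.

0.492

x̄ = 0.1667
Σ(xᵢ − x̄)² = 494.8333 ⇒ m₂ = 82.47222
Σ(xᵢ − x̄)⁴ = 142496.8194 ⇒ m₄ = 23749.46991
m₂² = 6801.66744
g₂ = m₄/m₂² − 3 = 3.49171 − 3 ≈ 0.492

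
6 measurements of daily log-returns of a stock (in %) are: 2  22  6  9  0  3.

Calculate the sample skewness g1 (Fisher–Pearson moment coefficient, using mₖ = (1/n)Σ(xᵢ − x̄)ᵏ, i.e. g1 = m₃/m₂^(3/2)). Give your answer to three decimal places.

1.220

x̄ = (2 + 22 + 6 + 9 + 0 + 3) / 6 = 7.0000
deviations (xᵢ − x̄): -5.0000, 15.0000, -1.0000, 2.0000, -7.0000, -4.0000
Σ(xᵢ − x̄)² = 320.0000 ⇒ m₂ = 320.0000/6 = 53.33333
Σ(xᵢ − x̄)³ = 2850.0000 ⇒ m₃ = 2850.0000/6 = 475.00000
m₂^(3/2) = 53.33333^(1.5) = 389.49160
g1 = m₃ / m₂^(3/2) = 475.00000 / 389.49160 ≈ 1.220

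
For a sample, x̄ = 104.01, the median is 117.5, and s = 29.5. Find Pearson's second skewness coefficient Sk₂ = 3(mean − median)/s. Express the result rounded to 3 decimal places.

-1.372

Sk₂ = 3(104.01 − 117.5) / 29.5 = 3 × -13.4900 / 29.5
    = -40.4700 / 29.5 ≈ -1.372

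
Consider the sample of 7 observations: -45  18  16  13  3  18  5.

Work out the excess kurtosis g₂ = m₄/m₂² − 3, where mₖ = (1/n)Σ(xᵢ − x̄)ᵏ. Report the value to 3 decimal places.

x̄ = 4.0000
Σ(xᵢ − x̄)² = 3020.0000 ⇒ m₂ = 431.42857
Σ(xᵢ − x̄)⁴ = 5868932.0000 ⇒ m₄ = 838418.85714
m₂² = 186130.61224
g₂ = m₄/m₂² − 3 = 4.50447 − 3 ≈ 1.504

1.504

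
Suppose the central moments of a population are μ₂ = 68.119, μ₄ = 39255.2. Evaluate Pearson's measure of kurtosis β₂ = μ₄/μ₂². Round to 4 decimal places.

μ₂² = 68.119² = 4640.19816
μ₄/μ₂² = 39255.2 / 4640.19816 = 8.45981
β₂ ≈ 8.4598

8.4598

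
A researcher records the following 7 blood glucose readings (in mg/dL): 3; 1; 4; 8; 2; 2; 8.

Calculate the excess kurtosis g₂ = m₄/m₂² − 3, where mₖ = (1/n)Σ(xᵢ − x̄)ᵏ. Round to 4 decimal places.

x̄ = 4.0000
Σ(xᵢ − x̄)² = 50.0000 ⇒ m₂ = 7.14286
Σ(xᵢ − x̄)⁴ = 626.0000 ⇒ m₄ = 89.42857
m₂² = 51.02041
g₂ = m₄/m₂² − 3 = 1.75280 − 3 ≈ -1.2472

-1.2472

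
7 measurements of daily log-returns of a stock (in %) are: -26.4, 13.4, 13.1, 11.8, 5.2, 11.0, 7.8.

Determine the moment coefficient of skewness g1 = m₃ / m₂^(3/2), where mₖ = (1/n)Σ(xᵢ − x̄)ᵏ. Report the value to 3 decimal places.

x̄ = (-26.4 + 13.4 + 13.1 + 11.8 + 5.2 + 11.0 + 7.8) / 7 = 5.1286
deviations (xᵢ − x̄): -31.5286, 8.2714, 7.9714, 6.6714, 0.0714, 5.8714, 2.6714
Σ(xᵢ − x̄)² = 1212.1343 ⇒ m₂ = 1212.1343/7 = 173.16204
Σ(xᵢ − x̄)³ = -29750.1594 ⇒ m₃ = -29750.1594/7 = -4250.02277
m₂^(3/2) = 173.16204^(1.5) = 2278.65745
g1 = m₃ / m₂^(3/2) = -4250.02277 / 2278.65745 ≈ -1.865

-1.865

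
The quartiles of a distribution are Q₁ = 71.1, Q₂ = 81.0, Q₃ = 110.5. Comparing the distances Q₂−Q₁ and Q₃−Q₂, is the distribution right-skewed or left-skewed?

Q₂ − Q₁ = 9.9;  Q₃ − Q₂ = 29.5
Q₃ − Q₂ > Q₂ − Q₁ ⇒ the upper half is more spread out ⇒ right-skewed.

right-skewed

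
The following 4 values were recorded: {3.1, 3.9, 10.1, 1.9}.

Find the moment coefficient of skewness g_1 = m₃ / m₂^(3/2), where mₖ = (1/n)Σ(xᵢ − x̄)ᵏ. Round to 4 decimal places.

x̄ = (3.1 + 3.9 + 10.1 + 1.9) / 4 = 4.7500
deviations (xᵢ − x̄): -1.6500, -0.8500, 5.3500, -2.8500
Σ(xᵢ − x̄)² = 40.1900 ⇒ m₂ = 40.1900/4 = 10.04750
Σ(xᵢ − x̄)³ = 124.8750 ⇒ m₃ = 124.8750/4 = 31.21875
m₂^(3/2) = 10.04750^(1.5) = 31.84836
g_1 = m₃ / m₂^(3/2) = 31.21875 / 31.84836 ≈ 0.9802

0.9802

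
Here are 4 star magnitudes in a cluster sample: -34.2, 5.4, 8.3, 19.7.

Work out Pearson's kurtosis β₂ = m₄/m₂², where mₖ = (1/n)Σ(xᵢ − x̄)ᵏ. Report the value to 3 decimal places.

2.188

x̄ = -0.2000
Σ(xᵢ − x̄)² = 1655.6200 ⇒ m₂ = 413.90500
Σ(xᵢ − x̄)⁴ = 1499363.4322 ⇒ m₄ = 374840.85805
m₂² = 171317.34902
β₂ = m₄/m₂² = 374840.85805 / 171317.34902 ≈ 2.188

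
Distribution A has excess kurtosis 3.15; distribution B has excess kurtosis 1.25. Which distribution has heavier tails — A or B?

Higher excess kurtosis ⇒ heavier tails relative to the normal distribution.
3.15 vs 1.25: the larger is 3.15, so A has heavier tails.

A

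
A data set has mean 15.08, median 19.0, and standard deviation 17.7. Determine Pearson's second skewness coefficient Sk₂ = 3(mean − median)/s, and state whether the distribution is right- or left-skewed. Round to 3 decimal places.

Sk₂ = 3(15.08 − 19.0) / 17.7 = 3 × -3.9200 / 17.7
    = -11.7600 / 17.7 ≈ -0.664
Sk₂ < 0 ⇒ mean < median ⇒ left-skewed (negative skew).

-0.664, left-skewed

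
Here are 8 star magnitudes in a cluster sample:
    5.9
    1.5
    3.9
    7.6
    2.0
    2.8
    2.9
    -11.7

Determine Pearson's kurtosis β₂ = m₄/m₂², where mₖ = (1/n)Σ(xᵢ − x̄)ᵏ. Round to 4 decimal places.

x̄ = 1.8625
Σ(xᵢ − x̄)² = 239.4188 ⇒ m₂ = 29.92734
Σ(xᵢ − x̄)⁴ = 35203.0141 ⇒ m₄ = 4400.37676
m₂² = 895.64590
β₂ = m₄/m₂² = 4400.37676 / 895.64590 ≈ 4.9131

4.9131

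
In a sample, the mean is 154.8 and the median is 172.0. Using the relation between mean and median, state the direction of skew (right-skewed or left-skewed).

left-skewed

mean − median = 154.8 − 172.0 = -17.2
mean < median ⇒ the longer tail is on the left ⇒ left-skewed (negatively skewed).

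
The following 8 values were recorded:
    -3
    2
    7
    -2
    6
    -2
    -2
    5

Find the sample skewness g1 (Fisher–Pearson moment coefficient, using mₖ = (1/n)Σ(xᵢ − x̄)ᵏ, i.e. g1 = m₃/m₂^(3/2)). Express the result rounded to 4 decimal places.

x̄ = (-3 + 2 + 7 - 2 + 6 - 2 - 2 + 5) / 8 = 1.3750
deviations (xᵢ − x̄): -4.3750, 0.6250, 5.6250, -3.3750, 4.6250, -3.3750, -3.3750, 3.6250
Σ(xᵢ − x̄)² = 119.8750 ⇒ m₂ = 119.8750/8 = 14.98438
Σ(xᵢ − x̄)³ = 125.7188 ⇒ m₃ = 125.7188/8 = 15.71484
m₂^(3/2) = 14.98438^(1.5) = 58.00400
g1 = m₃ / m₂^(3/2) = 15.71484 / 58.00400 ≈ 0.2709

0.2709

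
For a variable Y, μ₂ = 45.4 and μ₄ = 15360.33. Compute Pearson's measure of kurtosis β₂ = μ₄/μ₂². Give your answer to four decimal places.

7.4523

μ₂² = 45.4² = 2061.16000
μ₄/μ₂² = 15360.33 / 2061.16000 = 7.45227
β₂ ≈ 7.4523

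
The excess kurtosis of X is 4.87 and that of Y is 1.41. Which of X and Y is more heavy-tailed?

X

Higher excess kurtosis ⇒ heavier tails relative to the normal distribution.
4.87 vs 1.41: the larger is 4.87, so X has heavier tails.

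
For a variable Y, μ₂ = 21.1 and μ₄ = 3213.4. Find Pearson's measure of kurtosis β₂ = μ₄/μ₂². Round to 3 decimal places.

7.218

μ₂² = 21.1² = 445.21000
μ₄/μ₂² = 3213.4 / 445.21000 = 7.21772
β₂ ≈ 7.218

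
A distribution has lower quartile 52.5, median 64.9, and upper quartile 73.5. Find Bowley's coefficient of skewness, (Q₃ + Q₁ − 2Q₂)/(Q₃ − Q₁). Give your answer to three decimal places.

numerator: Q₃ + Q₁ − 2Q₂ = 73.5 + 52.5 − 2×64.9 = -3.8000
denominator: Q₃ − Q₁ = 73.5 − 52.5 = 21.0000
Bowley skewness = -3.8000 / 21.0000 ≈ -0.181

-0.181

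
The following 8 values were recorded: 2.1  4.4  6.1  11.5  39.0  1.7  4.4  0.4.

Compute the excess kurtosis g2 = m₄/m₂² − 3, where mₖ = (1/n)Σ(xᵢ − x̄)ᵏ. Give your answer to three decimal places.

x̄ = 8.7000
Σ(xᵢ − x̄)² = 1131.1200 ⇒ m₂ = 141.39000
Σ(xᵢ − x̄)⁴ = 852724.4772 ⇒ m₄ = 106590.55965
m₂² = 19991.13210
g2 = m₄/m₂² − 3 = 5.33189 − 3 ≈ 2.332

2.332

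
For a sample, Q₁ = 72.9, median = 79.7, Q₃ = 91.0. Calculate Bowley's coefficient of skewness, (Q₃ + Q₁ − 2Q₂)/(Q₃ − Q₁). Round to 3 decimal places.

numerator: Q₃ + Q₁ − 2Q₂ = 91.0 + 72.9 − 2×79.7 = 4.5000
denominator: Q₃ − Q₁ = 91.0 − 72.9 = 18.1000
Bowley skewness = 4.5000 / 18.1000 ≈ 0.249

0.249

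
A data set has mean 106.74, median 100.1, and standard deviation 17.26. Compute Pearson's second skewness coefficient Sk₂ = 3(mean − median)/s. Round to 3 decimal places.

1.154

Sk₂ = 3(106.74 − 100.1) / 17.26 = 3 × 6.6400 / 17.26
    = 19.9200 / 17.26 ≈ 1.154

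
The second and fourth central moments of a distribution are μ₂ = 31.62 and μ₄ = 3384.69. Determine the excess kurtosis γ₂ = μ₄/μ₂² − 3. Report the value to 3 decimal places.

0.385

μ₂² = 31.62² = 999.82440
μ₄/μ₂² = 3384.69 / 999.82440 = 3.38528
γ₂ = 3.38528 − 3 ≈ 0.385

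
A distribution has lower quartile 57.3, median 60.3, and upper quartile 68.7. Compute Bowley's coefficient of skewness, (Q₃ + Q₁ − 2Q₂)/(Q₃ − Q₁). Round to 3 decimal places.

numerator: Q₃ + Q₁ − 2Q₂ = 68.7 + 57.3 − 2×60.3 = 5.4000
denominator: Q₃ − Q₁ = 68.7 − 57.3 = 11.4000
Bowley skewness = 5.4000 / 11.4000 ≈ 0.474

0.474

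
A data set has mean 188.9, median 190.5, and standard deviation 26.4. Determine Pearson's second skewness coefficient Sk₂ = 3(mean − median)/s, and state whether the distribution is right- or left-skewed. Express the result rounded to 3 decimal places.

Sk₂ = 3(188.9 − 190.5) / 26.4 = 3 × -1.6000 / 26.4
    = -4.8000 / 26.4 ≈ -0.182
Sk₂ < 0 ⇒ mean < median ⇒ left-skewed (negative skew).

-0.182, left-skewed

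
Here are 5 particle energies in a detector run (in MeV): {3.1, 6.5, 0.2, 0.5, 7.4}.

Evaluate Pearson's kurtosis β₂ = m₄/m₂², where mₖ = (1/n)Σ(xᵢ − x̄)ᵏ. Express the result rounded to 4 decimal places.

1.2988

x̄ = 3.5400
Σ(xᵢ − x̄)² = 44.2520 ⇒ m₂ = 8.85040
Σ(xᵢ − x̄)⁴ = 508.6558 ⇒ m₄ = 101.73116
m₂² = 78.32958
β₂ = m₄/m₂² = 101.73116 / 78.32958 ≈ 1.2988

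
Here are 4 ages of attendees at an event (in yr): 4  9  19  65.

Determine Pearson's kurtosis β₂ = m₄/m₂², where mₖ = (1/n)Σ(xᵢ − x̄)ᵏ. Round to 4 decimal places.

2.1946

x̄ = 24.2500
Σ(xᵢ − x̄)² = 2330.7500 ⇒ m₂ = 582.68750
Σ(xᵢ − x̄)⁴ = 2980464.0781 ⇒ m₄ = 745116.01953
m₂² = 339524.72266
β₂ = m₄/m₂² = 745116.01953 / 339524.72266 ≈ 2.1946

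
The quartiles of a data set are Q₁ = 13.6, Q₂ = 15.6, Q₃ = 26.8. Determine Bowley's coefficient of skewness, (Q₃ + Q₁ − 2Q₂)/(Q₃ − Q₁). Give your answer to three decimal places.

numerator: Q₃ + Q₁ − 2Q₂ = 26.8 + 13.6 − 2×15.6 = 9.2000
denominator: Q₃ − Q₁ = 26.8 − 13.6 = 13.2000
Bowley skewness = 9.2000 / 13.2000 ≈ 0.697

0.697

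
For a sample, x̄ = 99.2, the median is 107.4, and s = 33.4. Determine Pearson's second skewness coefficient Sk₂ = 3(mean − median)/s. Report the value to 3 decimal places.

-0.737

Sk₂ = 3(99.2 − 107.4) / 33.4 = 3 × -8.2000 / 33.4
    = -24.6000 / 33.4 ≈ -0.737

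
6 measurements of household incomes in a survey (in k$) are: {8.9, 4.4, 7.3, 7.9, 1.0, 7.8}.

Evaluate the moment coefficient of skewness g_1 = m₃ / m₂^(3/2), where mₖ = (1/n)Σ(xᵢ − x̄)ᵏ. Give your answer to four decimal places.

x̄ = (8.9 + 4.4 + 7.3 + 7.9 + 1.0 + 7.8) / 6 = 6.2167
deviations (xᵢ − x̄): 2.6833, -1.8167, 1.0833, 1.6833, -5.2167, 1.5833
Σ(xᵢ − x̄)² = 44.2283 ⇒ m₂ = 44.2283/6 = 7.37139
Σ(xᵢ − x̄)³ = -118.6284 ⇒ m₃ = -118.6284/6 = -19.77141
m₂^(3/2) = 7.37139^(1.5) = 20.01354
g_1 = m₃ / m₂^(3/2) = -19.77141 / 20.01354 ≈ -0.9879

-0.9879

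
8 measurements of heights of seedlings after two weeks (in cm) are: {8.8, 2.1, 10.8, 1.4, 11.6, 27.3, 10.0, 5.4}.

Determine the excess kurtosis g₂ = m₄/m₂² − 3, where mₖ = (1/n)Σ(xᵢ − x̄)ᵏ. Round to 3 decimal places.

x̄ = 9.6750
Σ(xᵢ − x̄)² = 460.6150 ⇒ m₂ = 57.57688
Σ(xᵢ − x̄)⁴ = 104828.9745 ⇒ m₄ = 13103.62181
m₂² = 3315.09653
g₂ = m₄/m₂² − 3 = 3.95271 − 3 ≈ 0.953

0.953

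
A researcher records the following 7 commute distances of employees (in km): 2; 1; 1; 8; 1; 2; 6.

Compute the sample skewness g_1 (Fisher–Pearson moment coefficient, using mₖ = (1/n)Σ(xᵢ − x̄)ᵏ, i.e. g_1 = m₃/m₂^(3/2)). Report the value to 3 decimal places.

1.002

x̄ = (2 + 1 + 1 + 8 + 1 + 2 + 6) / 7 = 3.0000
deviations (xᵢ − x̄): -1.0000, -2.0000, -2.0000, 5.0000, -2.0000, -1.0000, 3.0000
Σ(xᵢ − x̄)² = 48.0000 ⇒ m₂ = 48.0000/7 = 6.85714
Σ(xᵢ − x̄)³ = 126.0000 ⇒ m₃ = 126.0000/7 = 18.00000
m₂^(3/2) = 6.85714^(1.5) = 17.95621
g_1 = m₃ / m₂^(3/2) = 18.00000 / 17.95621 ≈ 1.002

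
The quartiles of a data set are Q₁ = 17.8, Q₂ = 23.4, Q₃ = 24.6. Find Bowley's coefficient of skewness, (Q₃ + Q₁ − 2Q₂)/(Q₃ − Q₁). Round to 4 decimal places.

-0.6471

numerator: Q₃ + Q₁ − 2Q₂ = 24.6 + 17.8 − 2×23.4 = -4.4000
denominator: Q₃ − Q₁ = 24.6 − 17.8 = 6.8000
Bowley skewness = -4.4000 / 6.8000 ≈ -0.6471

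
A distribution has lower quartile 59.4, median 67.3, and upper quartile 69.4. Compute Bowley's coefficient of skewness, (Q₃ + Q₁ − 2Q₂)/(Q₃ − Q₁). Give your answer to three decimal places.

numerator: Q₃ + Q₁ − 2Q₂ = 69.4 + 59.4 − 2×67.3 = -5.8000
denominator: Q₃ − Q₁ = 69.4 − 59.4 = 10.0000
Bowley skewness = -5.8000 / 10.0000 ≈ -0.580

-0.580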